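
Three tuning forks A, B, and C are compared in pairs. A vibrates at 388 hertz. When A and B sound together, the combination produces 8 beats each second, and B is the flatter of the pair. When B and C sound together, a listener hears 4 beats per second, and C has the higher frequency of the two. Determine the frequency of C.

384 Hz

B is below A, so f_B = 388 − 8 = 380 Hz.
C is above B, so f_C = 380 + 4 = 384 Hz.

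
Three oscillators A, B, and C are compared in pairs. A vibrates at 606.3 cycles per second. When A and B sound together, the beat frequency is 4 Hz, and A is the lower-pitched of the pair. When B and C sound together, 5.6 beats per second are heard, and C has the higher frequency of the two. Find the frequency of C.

B is above A, so f_B = 606.3 + 4 = 610.3 Hz.
C is above B, so f_C = 610.3 + 5.6 = 615.9 Hz.

615.9 Hz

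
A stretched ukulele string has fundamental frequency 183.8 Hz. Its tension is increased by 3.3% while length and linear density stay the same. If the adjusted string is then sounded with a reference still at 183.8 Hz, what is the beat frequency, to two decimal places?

3.01 Hz

For a string, f ∝ √T, so the new frequency is 183.8·√1.033 = 186.8081 Hz.
f_beat = |186.8081 − 183.8| = 3.01 Hz.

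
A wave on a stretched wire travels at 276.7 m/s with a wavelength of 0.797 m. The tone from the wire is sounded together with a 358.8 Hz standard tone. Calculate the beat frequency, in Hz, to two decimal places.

11.62 Hz

Source frequency f = v/λ = 276.7/0.797 = 347.1769 Hz.
f_beat = |347.1769 − 358.8| = 11.62 Hz.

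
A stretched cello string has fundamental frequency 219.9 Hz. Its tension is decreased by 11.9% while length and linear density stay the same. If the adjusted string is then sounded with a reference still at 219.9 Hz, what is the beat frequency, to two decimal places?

For a string, f ∝ √T, so the new frequency is 219.9·√0.881 = 206.4017 Hz.
f_beat = |206.4017 − 219.9| = 13.50 Hz.

13.50 Hz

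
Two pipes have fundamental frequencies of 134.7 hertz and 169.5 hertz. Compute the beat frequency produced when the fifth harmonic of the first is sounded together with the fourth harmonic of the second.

4.5 Hz

Fifth harmonic of the first: 5·134.7 = 673.5 Hz.
Fourth harmonic of the second: 4·169.5 = 678.0 Hz.
f_beat = |673.5 − 678.0| = 4.5 Hz.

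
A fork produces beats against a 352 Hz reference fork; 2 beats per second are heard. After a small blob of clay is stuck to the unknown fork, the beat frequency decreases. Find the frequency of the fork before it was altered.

|f − 352| = 2, so the fork was at either 350 Hz or 354 Hz.
Adding mass to a fork lowers its frequency; the adjustment lowers the fork's frequency.
The beat rate fell, so the adjustment moved the fork toward 352 Hz — it must have started above the reference.

354 Hz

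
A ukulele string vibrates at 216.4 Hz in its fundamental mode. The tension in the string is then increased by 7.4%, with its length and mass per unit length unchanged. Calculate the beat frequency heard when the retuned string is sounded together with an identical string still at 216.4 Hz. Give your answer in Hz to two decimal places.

For a string, f ∝ √T, so the new frequency is 216.4·√1.074 = 224.2639 Hz.
f_beat = |224.2639 − 216.4| = 7.86 Hz.

7.86 Hz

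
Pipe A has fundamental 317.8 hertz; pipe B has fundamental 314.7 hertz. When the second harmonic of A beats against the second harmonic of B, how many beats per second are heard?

6.2 Hz

Second harmonic of the first: 2·317.8 = 635.6 Hz.
Second harmonic of the second: 2·314.7 = 629.4 Hz.
f_beat = |635.6 − 629.4| = 6.2 Hz.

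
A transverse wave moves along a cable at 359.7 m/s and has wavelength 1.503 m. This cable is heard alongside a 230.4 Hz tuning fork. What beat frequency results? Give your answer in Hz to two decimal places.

Source frequency f = v/λ = 359.7/1.503 = 239.3214 Hz.
f_beat = |239.3214 − 230.4| = 8.92 Hz.

8.92 Hz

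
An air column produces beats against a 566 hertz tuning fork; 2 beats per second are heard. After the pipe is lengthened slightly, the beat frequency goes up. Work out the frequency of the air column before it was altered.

|f − 566| = 2, so the air column was at either 564 Hz or 568 Hz.
A longer pipe has a lower fundamental; the adjustment lowers the air column's frequency.
The beat rate rose, so the adjustment moved the air column further from 566 Hz — it was already below the reference.

564 Hz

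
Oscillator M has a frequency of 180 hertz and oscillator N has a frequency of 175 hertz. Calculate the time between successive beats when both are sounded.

f_beat = |180 − 175| = 5 Hz.
Beat period T = 1 / f_beat = 1 / 5 s.

0.200 s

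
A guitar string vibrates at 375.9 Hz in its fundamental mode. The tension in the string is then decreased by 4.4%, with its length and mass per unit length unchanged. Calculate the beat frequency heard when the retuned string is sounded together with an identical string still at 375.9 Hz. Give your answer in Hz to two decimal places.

8.36 Hz

For a string, f ∝ √T, so the new frequency is 375.9·√0.956 = 367.5372 Hz.
f_beat = |367.5372 − 375.9| = 8.36 Hz.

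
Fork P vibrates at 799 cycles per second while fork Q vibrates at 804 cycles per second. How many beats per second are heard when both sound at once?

5 Hz

Beats arise from superposition of two nearby frequencies; the beat rate is |f₁ − f₂|.
|799 − 804| = 5 Hz.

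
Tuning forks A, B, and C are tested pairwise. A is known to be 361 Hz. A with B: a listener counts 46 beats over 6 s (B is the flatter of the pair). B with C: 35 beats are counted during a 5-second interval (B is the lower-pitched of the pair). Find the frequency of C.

A–B: Beat frequency = 46/6 = 7.6667 Hz.
B is below A, so f_B = 361 − 7.6667 = 353.3333 Hz.
B–C: Beat frequency = 35/5 = 7 Hz.
C is above B, so f_C = 353.3333 + 7 = 360.3333 Hz.

360.3333 Hz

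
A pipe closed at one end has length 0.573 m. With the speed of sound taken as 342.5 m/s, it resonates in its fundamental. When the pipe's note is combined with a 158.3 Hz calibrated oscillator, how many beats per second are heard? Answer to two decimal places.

8.87 Hz

Closed pipe (odd harmonics): f_n = n·v/(4L) = 1·342.5/(4·0.573) = 149.4328 Hz.
f_beat = |149.4328 − 158.3| = 8.87 Hz.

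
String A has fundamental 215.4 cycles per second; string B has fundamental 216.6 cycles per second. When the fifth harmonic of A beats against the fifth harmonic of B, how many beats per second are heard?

6.0 Hz

Fifth harmonic of the first: 5·215.4 = 1077.0 Hz.
Fifth harmonic of the second: 5·216.6 = 1083.0 Hz.
f_beat = |1077.0 − 1083.0| = 6.0 Hz.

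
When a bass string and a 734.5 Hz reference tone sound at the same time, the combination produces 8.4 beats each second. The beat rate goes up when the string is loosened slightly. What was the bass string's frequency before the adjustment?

726.1 Hz

|f − 734.5| = 8.4, so the bass string was at either 726.1 Hz or 742.9 Hz.
Reducing tension lowers a string's frequency; the adjustment lowers the bass string's frequency.
The beat rate rose, so the adjustment moved the bass string further from 734.5 Hz — it was already below the reference.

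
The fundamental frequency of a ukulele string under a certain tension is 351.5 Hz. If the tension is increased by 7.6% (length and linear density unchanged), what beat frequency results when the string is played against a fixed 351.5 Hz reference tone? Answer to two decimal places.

For a string, f ∝ √T, so the new frequency is 351.5·√1.076 = 364.6124 Hz.
f_beat = |364.6124 − 351.5| = 13.11 Hz.

13.11 Hz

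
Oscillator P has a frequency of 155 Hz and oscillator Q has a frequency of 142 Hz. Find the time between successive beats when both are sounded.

f_beat = |155 − 142| = 13 Hz.
Beat period T = 1 / f_beat = 1 / 13 s.

0.077 s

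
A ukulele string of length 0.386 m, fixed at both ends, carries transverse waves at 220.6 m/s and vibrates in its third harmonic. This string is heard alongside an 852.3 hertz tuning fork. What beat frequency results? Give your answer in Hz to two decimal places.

For a string fixed at both ends, f_n = n·v/(2L) = 3·220.6/(2·0.386) = 857.2539 Hz.
f_beat = |857.2539 − 852.3| = 4.95 Hz.

4.95 Hz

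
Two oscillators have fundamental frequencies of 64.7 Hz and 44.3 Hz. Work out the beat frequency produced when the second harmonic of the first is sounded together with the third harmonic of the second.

Second harmonic of the first: 2·64.7 = 129.4 Hz.
Third harmonic of the second: 3·44.3 = 132.9 Hz.
f_beat = |129.4 − 132.9| = 3.5 Hz.

3.5 Hz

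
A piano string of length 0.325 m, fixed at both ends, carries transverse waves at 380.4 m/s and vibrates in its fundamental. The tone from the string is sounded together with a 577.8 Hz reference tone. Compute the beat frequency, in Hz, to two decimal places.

For a string fixed at both ends, f_n = n·v/(2L) = 1·380.4/(2·0.325) = 585.2308 Hz.
f_beat = |585.2308 − 577.8| = 7.43 Hz.

7.43 Hz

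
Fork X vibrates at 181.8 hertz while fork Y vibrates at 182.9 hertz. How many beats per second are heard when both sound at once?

Beats arise from superposition of two nearby frequencies; the beat rate is |f₁ − f₂|.
|181.8 − 182.9| = 1.1 Hz.

1.1 Hz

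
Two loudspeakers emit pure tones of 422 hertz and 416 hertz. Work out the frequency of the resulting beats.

Beats arise from superposition of two nearby frequencies; the beat rate is |f₁ − f₂|.
|422 − 416| = 6 Hz.

6 Hz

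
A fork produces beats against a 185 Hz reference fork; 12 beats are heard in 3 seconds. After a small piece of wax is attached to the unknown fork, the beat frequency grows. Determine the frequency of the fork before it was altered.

Beat frequency = 12/3 = 4 Hz.
|f − 185| = 4, so the fork was at either 181 Hz or 189 Hz.
Loading a fork with wax lowers its frequency; the adjustment lowers the fork's frequency.
The beat rate rose, so the adjustment moved the fork further from 185 Hz — it was already below the reference.

181 Hz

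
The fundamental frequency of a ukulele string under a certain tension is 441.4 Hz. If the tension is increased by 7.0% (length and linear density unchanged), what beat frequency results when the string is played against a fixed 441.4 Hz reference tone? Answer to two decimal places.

For a string, f ∝ √T, so the new frequency is 441.4·√1.070 = 456.5877 Hz.
f_beat = |456.5877 − 441.4| = 15.19 Hz.

15.19 Hz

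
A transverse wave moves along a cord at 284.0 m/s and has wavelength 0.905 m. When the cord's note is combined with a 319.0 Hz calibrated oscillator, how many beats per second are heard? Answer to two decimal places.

Source frequency f = v/λ = 284.0/0.905 = 313.8122 Hz.
f_beat = |313.8122 − 319.0| = 5.19 Hz.

5.19 Hz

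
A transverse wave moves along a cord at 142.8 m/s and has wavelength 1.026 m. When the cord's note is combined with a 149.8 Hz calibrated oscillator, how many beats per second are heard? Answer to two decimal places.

Source frequency f = v/λ = 142.8/1.026 = 139.1813 Hz.
f_beat = |139.1813 − 149.8| = 10.62 Hz.

10.62 Hz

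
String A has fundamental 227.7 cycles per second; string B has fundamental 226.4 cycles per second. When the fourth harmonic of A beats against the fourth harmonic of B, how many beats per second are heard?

Fourth harmonic of the first: 4·227.7 = 910.8 Hz.
Fourth harmonic of the second: 4·226.4 = 905.6 Hz.
f_beat = |910.8 − 905.6| = 5.2 Hz.

5.2 Hz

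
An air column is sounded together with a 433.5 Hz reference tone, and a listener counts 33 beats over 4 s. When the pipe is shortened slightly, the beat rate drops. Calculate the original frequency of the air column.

425.25 Hz

Beat frequency = 33/4 = 8.25 Hz.
|f − 433.5| = 8.25, so the air column was at either 425.25 Hz or 441.75 Hz.
A shorter pipe has a higher fundamental; the adjustment raises the air column's frequency.
The beat rate fell, so the adjustment moved the air column toward 433.5 Hz — it must have started below the reference.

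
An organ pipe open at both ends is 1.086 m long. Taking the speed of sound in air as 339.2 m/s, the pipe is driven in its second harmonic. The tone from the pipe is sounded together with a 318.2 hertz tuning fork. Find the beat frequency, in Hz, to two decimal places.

5.86 Hz

Open pipe: f_n = n·v/(2L) = 2·339.2/(2·1.086) = 312.3389 Hz.
f_beat = |312.3389 − 318.2| = 5.86 Hz.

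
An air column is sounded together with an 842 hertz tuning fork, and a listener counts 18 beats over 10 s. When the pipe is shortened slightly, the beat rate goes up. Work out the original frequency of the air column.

Beat frequency = 18/10 = 1.8 Hz.
|f − 842| = 1.8, so the air column was at either 840.2 Hz or 843.8 Hz.
A shorter pipe has a higher fundamental; the adjustment raises the air column's frequency.
The beat rate rose, so the adjustment moved the air column further from 842 Hz — it was already above the reference.

843.8 Hz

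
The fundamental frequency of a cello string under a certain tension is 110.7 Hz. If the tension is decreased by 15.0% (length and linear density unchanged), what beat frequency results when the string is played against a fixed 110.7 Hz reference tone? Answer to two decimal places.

For a string, f ∝ √T, so the new frequency is 110.7·√0.850 = 102.0604 Hz.
f_beat = |102.0604 − 110.7| = 8.64 Hz.

8.64 Hz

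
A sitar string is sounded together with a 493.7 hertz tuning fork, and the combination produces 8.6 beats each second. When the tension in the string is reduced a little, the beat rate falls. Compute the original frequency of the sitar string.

|f − 493.7| = 8.6, so the sitar string was at either 485.1 Hz or 502.3 Hz.
Lower tension means lower frequency; the adjustment lowers the sitar string's frequency.
The beat rate fell, so the adjustment moved the sitar string toward 493.7 Hz — it must have started above the reference.

502.3 Hz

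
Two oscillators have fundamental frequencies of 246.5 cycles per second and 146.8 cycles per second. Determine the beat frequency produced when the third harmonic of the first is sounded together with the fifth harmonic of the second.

Third harmonic of the first: 3·246.5 = 739.5 Hz.
Fifth harmonic of the second: 5·146.8 = 734.0 Hz.
f_beat = |739.5 − 734.0| = 5.5 Hz.

5.5 Hz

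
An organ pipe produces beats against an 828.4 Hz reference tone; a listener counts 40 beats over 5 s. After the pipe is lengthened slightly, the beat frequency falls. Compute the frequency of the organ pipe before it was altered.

Beat frequency = 40/5 = 8 Hz.
|f − 828.4| = 8, so the organ pipe was at either 820.4 Hz or 836.4 Hz.
A longer pipe has a lower fundamental; the adjustment lowers the organ pipe's frequency.
The beat rate fell, so the adjustment moved the organ pipe toward 828.4 Hz — it must have started above the reference.

836.4 Hz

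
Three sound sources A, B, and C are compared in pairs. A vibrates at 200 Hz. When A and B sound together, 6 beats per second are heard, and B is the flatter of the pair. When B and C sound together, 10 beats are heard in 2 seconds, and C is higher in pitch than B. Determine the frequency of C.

199 Hz

B is below A, so f_B = 200 − 6 = 194 Hz.
B–C: Beat frequency = 10/2 = 5 Hz.
C is above B, so f_C = 194 + 5 = 199 Hz.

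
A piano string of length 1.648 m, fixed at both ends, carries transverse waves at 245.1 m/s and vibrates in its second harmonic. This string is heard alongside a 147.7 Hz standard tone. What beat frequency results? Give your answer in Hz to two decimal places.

1.03 Hz

For a string fixed at both ends, f_n = n·v/(2L) = 2·245.1/(2·1.648) = 148.7257 Hz.
f_beat = |148.7257 − 147.7| = 1.03 Hz.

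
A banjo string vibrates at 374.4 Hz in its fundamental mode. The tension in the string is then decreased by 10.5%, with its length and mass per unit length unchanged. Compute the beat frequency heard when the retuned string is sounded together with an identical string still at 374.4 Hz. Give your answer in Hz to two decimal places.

For a string, f ∝ √T, so the new frequency is 374.4·√0.895 = 354.1990 Hz.
f_beat = |354.1990 − 374.4| = 20.20 Hz.

20.20 Hz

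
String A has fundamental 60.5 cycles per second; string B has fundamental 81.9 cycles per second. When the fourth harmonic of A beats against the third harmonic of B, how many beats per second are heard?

3.7 Hz

Fourth harmonic of the first: 4·60.5 = 242.0 Hz.
Third harmonic of the second: 3·81.9 = 245.7 Hz.
f_beat = |242.0 − 245.7| = 3.7 Hz.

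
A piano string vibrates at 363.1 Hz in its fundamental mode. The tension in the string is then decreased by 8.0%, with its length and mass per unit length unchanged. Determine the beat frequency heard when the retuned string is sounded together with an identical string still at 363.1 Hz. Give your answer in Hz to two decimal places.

14.83 Hz

For a string, f ∝ √T, so the new frequency is 363.1·√0.920 = 348.2733 Hz.
f_beat = |348.2733 − 363.1| = 14.83 Hz.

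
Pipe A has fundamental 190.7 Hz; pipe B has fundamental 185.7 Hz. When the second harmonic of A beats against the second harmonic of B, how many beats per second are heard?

Second harmonic of the first: 2·190.7 = 381.4 Hz.
Second harmonic of the second: 2·185.7 = 371.4 Hz.
f_beat = |381.4 − 371.4| = 10.0 Hz.

10.0 Hz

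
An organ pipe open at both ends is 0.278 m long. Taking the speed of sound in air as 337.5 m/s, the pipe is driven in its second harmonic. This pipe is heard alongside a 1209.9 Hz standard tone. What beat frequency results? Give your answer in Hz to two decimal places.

Open pipe: f_n = n·v/(2L) = 2·337.5/(2·0.278) = 1214.0288 Hz.
f_beat = |1214.0288 − 1209.9| = 4.13 Hz.

4.13 Hz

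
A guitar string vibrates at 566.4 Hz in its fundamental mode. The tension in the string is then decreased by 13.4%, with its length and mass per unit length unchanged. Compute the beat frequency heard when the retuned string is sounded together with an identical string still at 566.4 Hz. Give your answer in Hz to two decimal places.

For a string, f ∝ √T, so the new frequency is 566.4·√0.866 = 527.0869 Hz.
f_beat = |527.0869 − 566.4| = 39.31 Hz.

39.31 Hz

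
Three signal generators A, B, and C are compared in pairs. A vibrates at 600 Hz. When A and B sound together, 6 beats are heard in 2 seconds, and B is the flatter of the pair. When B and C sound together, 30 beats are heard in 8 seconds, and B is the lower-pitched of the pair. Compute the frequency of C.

600.75 Hz

A–B: Beat frequency = 6/2 = 3 Hz.
B is below A, so f_B = 600 − 3 = 597 Hz.
B–C: Beat frequency = 30/8 = 3.75 Hz.
C is above B, so f_C = 597 + 3.75 = 600.75 Hz.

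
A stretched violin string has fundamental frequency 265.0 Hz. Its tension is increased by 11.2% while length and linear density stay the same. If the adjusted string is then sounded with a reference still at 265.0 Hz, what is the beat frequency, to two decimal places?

For a string, f ∝ √T, so the new frequency is 265.0·√1.112 = 279.4462 Hz.
f_beat = |279.4462 − 265.0| = 14.45 Hz.

14.45 Hz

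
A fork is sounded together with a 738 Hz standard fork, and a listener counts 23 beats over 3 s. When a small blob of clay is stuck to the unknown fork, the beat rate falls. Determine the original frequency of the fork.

Beat frequency = 23/3 = 7.6667 Hz.
|f − 738| = 7.6667, so the fork was at either 730.3333 Hz or 745.6667 Hz.
Adding mass to a fork lowers its frequency; the adjustment lowers the fork's frequency.
The beat rate fell, so the adjustment moved the fork toward 738 Hz — it must have started above the reference.

745.6667 Hz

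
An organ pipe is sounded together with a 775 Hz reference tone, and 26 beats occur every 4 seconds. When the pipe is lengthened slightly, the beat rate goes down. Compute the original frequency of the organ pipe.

781.5 Hz

Beat frequency = 26/4 = 6.5 Hz.
|f − 775| = 6.5, so the organ pipe was at either 768.5 Hz or 781.5 Hz.
A longer pipe has a lower fundamental; the adjustment lowers the organ pipe's frequency.
The beat rate fell, so the adjustment moved the organ pipe toward 775 Hz — it must have started above the reference.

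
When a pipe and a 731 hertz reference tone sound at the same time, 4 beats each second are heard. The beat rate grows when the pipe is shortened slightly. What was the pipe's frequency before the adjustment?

735 Hz

|f − 731| = 4, so the pipe was at either 727 Hz or 735 Hz.
A shorter pipe has a higher fundamental; the adjustment raises the pipe's frequency.
The beat rate rose, so the adjustment moved the pipe further from 731 Hz — it was already above the reference.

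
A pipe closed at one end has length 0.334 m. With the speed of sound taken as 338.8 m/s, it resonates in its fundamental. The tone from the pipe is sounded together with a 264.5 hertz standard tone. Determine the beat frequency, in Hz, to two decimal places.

10.91 Hz

Closed pipe (odd harmonics): f_n = n·v/(4L) = 1·338.8/(4·0.334) = 253.5928 Hz.
f_beat = |253.5928 − 264.5| = 10.91 Hz.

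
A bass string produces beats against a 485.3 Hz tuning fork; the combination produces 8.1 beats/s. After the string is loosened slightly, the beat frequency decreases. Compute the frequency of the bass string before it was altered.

493.4 Hz

|f − 485.3| = 8.1, so the bass string was at either 477.2 Hz or 493.4 Hz.
Reducing tension lowers a string's frequency; the adjustment lowers the bass string's frequency.
The beat rate fell, so the adjustment moved the bass string toward 485.3 Hz — it must have started above the reference.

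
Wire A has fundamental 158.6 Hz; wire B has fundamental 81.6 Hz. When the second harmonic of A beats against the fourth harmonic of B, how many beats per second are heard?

Second harmonic of the first: 2·158.6 = 317.2 Hz.
Fourth harmonic of the second: 4·81.6 = 326.4 Hz.
f_beat = |317.2 − 326.4| = 9.2 Hz.

9.2 Hz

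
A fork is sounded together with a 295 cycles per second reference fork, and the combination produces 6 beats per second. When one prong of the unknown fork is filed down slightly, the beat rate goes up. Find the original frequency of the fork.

|f − 295| = 6, so the fork was at either 289 Hz or 301 Hz.
Filing a prong removes mass and raises the fork's frequency; the adjustment raises the fork's frequency.
The beat rate rose, so the adjustment moved the fork further from 295 Hz — it was already above the reference.

301 Hz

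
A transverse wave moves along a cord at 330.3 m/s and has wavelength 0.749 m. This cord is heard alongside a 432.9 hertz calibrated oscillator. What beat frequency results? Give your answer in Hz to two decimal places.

8.09 Hz

Source frequency f = v/λ = 330.3/0.749 = 440.9880 Hz.
f_beat = |440.9880 − 432.9| = 8.09 Hz.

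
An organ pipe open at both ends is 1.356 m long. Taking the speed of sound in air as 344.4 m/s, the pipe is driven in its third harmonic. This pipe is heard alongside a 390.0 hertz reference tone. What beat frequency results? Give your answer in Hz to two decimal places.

Open pipe: f_n = n·v/(2L) = 3·344.4/(2·1.356) = 380.9735 Hz.
f_beat = |380.9735 − 390.0| = 9.03 Hz.

9.03 Hz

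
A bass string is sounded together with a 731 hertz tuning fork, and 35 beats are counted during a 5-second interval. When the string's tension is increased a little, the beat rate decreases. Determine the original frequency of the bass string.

Beat frequency = 35/5 = 7 Hz.
|f − 731| = 7, so the bass string was at either 724 Hz or 738 Hz.
Higher tension means higher frequency; the adjustment raises the bass string's frequency.
The beat rate fell, so the adjustment moved the bass string toward 731 Hz — it must have started below the reference.

724 Hz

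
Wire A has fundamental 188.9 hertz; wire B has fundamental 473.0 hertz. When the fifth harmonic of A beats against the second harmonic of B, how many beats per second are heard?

Fifth harmonic of the first: 5·188.9 = 944.5 Hz.
Second harmonic of the second: 2·473.0 = 946.0 Hz.
f_beat = |944.5 − 946.0| = 1.5 Hz.

1.5 Hz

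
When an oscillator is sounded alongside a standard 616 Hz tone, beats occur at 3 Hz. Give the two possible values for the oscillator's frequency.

|f − 616| = 3, so f = 616 ± 3.

613 Hz or 619 Hz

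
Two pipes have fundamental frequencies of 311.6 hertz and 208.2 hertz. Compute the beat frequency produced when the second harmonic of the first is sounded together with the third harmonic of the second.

1.4 Hz

Second harmonic of the first: 2·311.6 = 623.2 Hz.
Third harmonic of the second: 3·208.2 = 624.6 Hz.
f_beat = |623.2 − 624.6| = 1.4 Hz.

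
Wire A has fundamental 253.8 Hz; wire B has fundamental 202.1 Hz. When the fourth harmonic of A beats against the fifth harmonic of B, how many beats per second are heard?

Fourth harmonic of the first: 4·253.8 = 1015.2 Hz.
Fifth harmonic of the second: 5·202.1 = 1010.5 Hz.
f_beat = |1015.2 − 1010.5| = 4.7 Hz.

4.7 Hz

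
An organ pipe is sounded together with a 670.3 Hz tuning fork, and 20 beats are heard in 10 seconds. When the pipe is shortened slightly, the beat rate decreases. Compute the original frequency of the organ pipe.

668.3 Hz

Beat frequency = 20/10 = 2 Hz.
|f − 670.3| = 2, so the organ pipe was at either 668.3 Hz or 672.3 Hz.
A shorter pipe has a higher fundamental; the adjustment raises the organ pipe's frequency.
The beat rate fell, so the adjustment moved the organ pipe toward 670.3 Hz — it must have started below the reference.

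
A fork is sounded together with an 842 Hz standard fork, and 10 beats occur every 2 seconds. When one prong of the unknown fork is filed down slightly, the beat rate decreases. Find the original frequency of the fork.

Beat frequency = 10/2 = 5 Hz.
|f − 842| = 5, so the fork was at either 837 Hz or 847 Hz.
Filing a prong removes mass and raises the fork's frequency; the adjustment raises the fork's frequency.
The beat rate fell, so the adjustment moved the fork toward 842 Hz — it must have started below the reference.

837 Hz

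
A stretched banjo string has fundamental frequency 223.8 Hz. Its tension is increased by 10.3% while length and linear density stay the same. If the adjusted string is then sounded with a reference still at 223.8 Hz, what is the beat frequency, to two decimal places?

For a string, f ∝ √T, so the new frequency is 223.8·√1.103 = 235.0433 Hz.
f_beat = |235.0433 − 223.8| = 11.24 Hz.

11.24 Hz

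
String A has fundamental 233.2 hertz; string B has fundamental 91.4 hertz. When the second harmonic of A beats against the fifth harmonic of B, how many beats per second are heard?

9.4 Hz

Second harmonic of the first: 2·233.2 = 466.4 Hz.
Fifth harmonic of the second: 5·91.4 = 457.0 Hz.
f_beat = |466.4 − 457.0| = 9.4 Hz.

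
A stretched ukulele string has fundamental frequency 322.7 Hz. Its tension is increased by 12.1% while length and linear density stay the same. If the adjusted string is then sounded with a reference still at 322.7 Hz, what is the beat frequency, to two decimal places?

18.97 Hz

For a string, f ∝ √T, so the new frequency is 322.7·√1.121 = 341.6660 Hz.
f_beat = |341.6660 − 322.7| = 18.97 Hz.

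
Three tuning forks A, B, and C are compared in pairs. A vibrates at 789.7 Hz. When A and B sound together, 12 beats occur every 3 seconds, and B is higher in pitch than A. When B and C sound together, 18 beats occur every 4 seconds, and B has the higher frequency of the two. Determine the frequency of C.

789.2 Hz

A–B: Beat frequency = 12/3 = 4 Hz.
B is above A, so f_B = 789.7 + 4 = 793.7 Hz.
B–C: Beat frequency = 18/4 = 4.5 Hz.
C is below B, so f_C = 793.7 − 4.5 = 789.2 Hz.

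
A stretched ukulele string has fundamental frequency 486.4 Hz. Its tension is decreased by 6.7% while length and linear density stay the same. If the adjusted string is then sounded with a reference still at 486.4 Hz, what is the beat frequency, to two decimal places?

16.58 Hz

For a string, f ∝ √T, so the new frequency is 486.4·√0.933 = 469.8231 Hz.
f_beat = |469.8231 − 486.4| = 16.58 Hz.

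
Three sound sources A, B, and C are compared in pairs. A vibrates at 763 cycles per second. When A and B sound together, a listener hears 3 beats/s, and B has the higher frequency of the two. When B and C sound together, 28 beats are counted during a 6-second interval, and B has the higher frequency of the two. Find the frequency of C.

B is above A, so f_B = 763 + 3 = 766 Hz.
B–C: Beat frequency = 28/6 = 4.6667 Hz.
C is below B, so f_C = 766 − 4.6667 = 761.3333 Hz.

761.3333 Hz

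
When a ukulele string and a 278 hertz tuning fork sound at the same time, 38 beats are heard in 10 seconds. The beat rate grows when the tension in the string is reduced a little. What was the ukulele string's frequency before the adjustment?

Beat frequency = 38/10 = 3.8 Hz.
|f − 278| = 3.8, so the ukulele string was at either 274.2 Hz or 281.8 Hz.
Lower tension means lower frequency; the adjustment lowers the ukulele string's frequency.
The beat rate rose, so the adjustment moved the ukulele string further from 278 Hz — it was already below the reference.

274.2 Hz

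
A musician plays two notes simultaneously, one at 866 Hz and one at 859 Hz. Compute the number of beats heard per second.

f_beat = |f₁ − f₂|.
|866 − 859| = 7 Hz.

7 Hz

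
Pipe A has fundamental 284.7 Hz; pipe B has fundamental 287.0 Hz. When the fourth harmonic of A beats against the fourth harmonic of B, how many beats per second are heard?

9.2 Hz

Fourth harmonic of the first: 4·284.7 = 1138.8 Hz.
Fourth harmonic of the second: 4·287.0 = 1148.0 Hz.
f_beat = |1138.8 − 1148.0| = 9.2 Hz.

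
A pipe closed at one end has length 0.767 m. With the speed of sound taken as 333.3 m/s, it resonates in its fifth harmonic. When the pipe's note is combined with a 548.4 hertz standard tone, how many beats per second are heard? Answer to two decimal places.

5.21 Hz

Closed pipe (odd harmonics): f_n = n·v/(4L) = 5·333.3/(4·0.767) = 543.1877 Hz.
f_beat = |543.1877 − 548.4| = 5.21 Hz.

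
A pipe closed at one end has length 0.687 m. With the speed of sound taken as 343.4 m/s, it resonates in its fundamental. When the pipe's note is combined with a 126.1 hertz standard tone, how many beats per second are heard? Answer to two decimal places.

1.14 Hz

Closed pipe (odd harmonics): f_n = n·v/(4L) = 1·343.4/(4·0.687) = 124.9636 Hz.
f_beat = |124.9636 − 126.1| = 1.14 Hz.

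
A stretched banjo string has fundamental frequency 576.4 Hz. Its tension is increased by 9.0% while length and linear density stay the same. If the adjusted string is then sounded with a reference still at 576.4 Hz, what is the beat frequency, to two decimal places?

For a string, f ∝ √T, so the new frequency is 576.4·√1.090 = 601.7793 Hz.
f_beat = |601.7793 − 576.4| = 25.38 Hz.

25.38 Hz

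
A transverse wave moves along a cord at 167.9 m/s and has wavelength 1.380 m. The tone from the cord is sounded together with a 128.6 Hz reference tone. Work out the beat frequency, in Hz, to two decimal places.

6.93 Hz

Source frequency f = v/λ = 167.9/1.380 = 121.6667 Hz.
f_beat = |121.6667 − 128.6| = 6.93 Hz.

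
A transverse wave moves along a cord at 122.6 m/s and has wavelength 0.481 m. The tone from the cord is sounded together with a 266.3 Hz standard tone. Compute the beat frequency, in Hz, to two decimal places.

11.41 Hz

Source frequency f = v/λ = 122.6/0.481 = 254.8857 Hz.
f_beat = |254.8857 − 266.3| = 11.41 Hz.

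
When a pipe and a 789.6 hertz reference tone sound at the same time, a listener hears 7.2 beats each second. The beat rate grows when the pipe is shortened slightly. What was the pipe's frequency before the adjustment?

796.8 Hz

|f − 789.6| = 7.2, so the pipe was at either 782.4 Hz or 796.8 Hz.
A shorter pipe has a higher fundamental; the adjustment raises the pipe's frequency.
The beat rate rose, so the adjustment moved the pipe further from 789.6 Hz — it was already above the reference.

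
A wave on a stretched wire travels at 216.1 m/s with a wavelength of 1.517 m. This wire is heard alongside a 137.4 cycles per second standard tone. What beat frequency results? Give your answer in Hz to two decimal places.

5.05 Hz

Source frequency f = v/λ = 216.1/1.517 = 142.4522 Hz.
f_beat = |142.4522 − 137.4| = 5.05 Hz.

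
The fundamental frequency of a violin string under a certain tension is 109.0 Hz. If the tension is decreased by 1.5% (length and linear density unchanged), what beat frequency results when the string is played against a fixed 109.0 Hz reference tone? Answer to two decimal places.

0.82 Hz

For a string, f ∝ √T, so the new frequency is 109.0·√0.985 = 108.1794 Hz.
f_beat = |108.1794 − 109.0| = 0.82 Hz.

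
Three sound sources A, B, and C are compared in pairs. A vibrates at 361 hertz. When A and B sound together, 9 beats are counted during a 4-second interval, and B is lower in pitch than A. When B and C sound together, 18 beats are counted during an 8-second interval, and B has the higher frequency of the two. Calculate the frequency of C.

A–B: Beat frequency = 9/4 = 2.25 Hz.
B is below A, so f_B = 361 − 2.25 = 358.75 Hz.
B–C: Beat frequency = 18/8 = 2.25 Hz.
C is below B, so f_C = 358.75 − 2.25 = 356.5 Hz.

356.5 Hz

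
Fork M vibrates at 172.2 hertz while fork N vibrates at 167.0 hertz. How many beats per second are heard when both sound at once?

f_beat = |f₁ − f₂|.
|172.2 − 167.0| = 5.2 Hz.

5.2 Hz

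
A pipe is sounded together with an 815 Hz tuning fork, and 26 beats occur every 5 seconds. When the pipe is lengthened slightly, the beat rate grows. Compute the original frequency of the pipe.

809.8 Hz

Beat frequency = 26/5 = 5.2 Hz.
|f − 815| = 5.2, so the pipe was at either 809.8 Hz or 820.2 Hz.
A longer pipe has a lower fundamental; the adjustment lowers the pipe's frequency.
The beat rate rose, so the adjustment moved the pipe further from 815 Hz — it was already below the reference.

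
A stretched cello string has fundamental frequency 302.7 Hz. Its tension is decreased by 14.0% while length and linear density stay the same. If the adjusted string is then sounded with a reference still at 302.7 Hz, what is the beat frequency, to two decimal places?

21.99 Hz

For a string, f ∝ √T, so the new frequency is 302.7·√0.860 = 280.7124 Hz.
f_beat = |280.7124 − 302.7| = 21.99 Hz.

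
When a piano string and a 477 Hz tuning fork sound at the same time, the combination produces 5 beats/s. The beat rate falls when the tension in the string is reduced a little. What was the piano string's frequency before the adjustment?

482 Hz

|f − 477| = 5, so the piano string was at either 472 Hz or 482 Hz.
Lower tension means lower frequency; the adjustment lowers the piano string's frequency.
The beat rate fell, so the adjustment moved the piano string toward 477 Hz — it must have started above the reference.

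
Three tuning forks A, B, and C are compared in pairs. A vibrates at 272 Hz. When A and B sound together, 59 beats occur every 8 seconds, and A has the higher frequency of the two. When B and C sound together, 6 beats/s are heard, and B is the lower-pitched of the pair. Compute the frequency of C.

A–B: Beat frequency = 59/8 = 7.375 Hz.
B is below A, so f_B = 272 − 7.375 = 264.625 Hz.
C is above B, so f_C = 264.625 + 6 = 270.625 Hz.

270.625 Hz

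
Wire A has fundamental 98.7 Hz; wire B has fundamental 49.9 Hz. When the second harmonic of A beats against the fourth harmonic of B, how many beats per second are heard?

Second harmonic of the first: 2·98.7 = 197.4 Hz.
Fourth harmonic of the second: 4·49.9 = 199.6 Hz.
f_beat = |197.4 − 199.6| = 2.2 Hz.

2.2 Hz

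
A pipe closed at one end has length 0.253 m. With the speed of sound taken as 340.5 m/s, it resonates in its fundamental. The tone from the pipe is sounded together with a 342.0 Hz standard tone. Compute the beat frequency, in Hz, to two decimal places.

Closed pipe (odd harmonics): f_n = n·v/(4L) = 1·340.5/(4·0.253) = 336.4625 Hz.
f_beat = |336.4625 − 342.0| = 5.54 Hz.

5.54 Hz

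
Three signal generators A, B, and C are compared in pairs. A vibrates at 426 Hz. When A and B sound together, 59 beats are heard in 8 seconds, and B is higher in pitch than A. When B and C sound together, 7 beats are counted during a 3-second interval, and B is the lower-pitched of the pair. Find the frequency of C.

A–B: Beat frequency = 59/8 = 7.375 Hz.
B is above A, so f_B = 426 + 7.375 = 433.375 Hz.
B–C: Beat frequency = 7/3 = 2.3333 Hz.
C is above B, so f_C = 433.375 + 2.3333 = 435.7083 Hz.

435.7083 Hz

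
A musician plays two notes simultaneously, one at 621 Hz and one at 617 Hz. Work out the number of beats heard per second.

f_beat = |f₁ − f₂|.
|621 − 617| = 4 Hz.

4 Hz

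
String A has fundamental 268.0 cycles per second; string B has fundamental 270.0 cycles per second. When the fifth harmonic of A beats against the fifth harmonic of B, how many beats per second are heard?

10.0 Hz

Fifth harmonic of the first: 5·268.0 = 1340.0 Hz.
Fifth harmonic of the second: 5·270.0 = 1350.0 Hz.
f_beat = |1340.0 − 1350.0| = 10.0 Hz.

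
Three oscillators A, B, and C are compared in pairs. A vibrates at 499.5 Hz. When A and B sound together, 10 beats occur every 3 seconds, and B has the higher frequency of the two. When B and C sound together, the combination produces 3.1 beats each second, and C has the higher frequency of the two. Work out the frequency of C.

505.9333 Hz

A–B: Beat frequency = 10/3 = 3.3333 Hz.
B is above A, so f_B = 499.5 + 3.3333 = 502.8333 Hz.
C is above B, so f_C = 502.8333 + 3.1 = 505.9333 Hz.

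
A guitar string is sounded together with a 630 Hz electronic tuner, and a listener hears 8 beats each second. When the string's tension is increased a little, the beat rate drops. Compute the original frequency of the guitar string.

|f − 630| = 8, so the guitar string was at either 622 Hz or 638 Hz.
Higher tension means higher frequency; the adjustment raises the guitar string's frequency.
The beat rate fell, so the adjustment moved the guitar string toward 630 Hz — it must have started below the reference.

622 Hz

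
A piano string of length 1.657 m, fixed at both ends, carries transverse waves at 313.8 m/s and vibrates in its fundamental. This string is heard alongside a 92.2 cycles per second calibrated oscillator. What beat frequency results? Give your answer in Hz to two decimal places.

For a string fixed at both ends, f_n = n·v/(2L) = 1·313.8/(2·1.657) = 94.6892 Hz.
f_beat = |94.6892 − 92.2| = 2.49 Hz.

2.49 Hz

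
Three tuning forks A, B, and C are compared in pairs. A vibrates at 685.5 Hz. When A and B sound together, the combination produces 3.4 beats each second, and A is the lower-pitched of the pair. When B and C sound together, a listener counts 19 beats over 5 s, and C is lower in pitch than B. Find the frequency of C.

685.1 Hz

B is above A, so f_B = 685.5 + 3.4 = 688.9 Hz.
B–C: Beat frequency = 19/5 = 3.8 Hz.
C is below B, so f_C = 688.9 − 3.8 = 685.1 Hz.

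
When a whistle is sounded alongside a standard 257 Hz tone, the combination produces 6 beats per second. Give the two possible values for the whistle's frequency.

251 Hz or 263 Hz

|f − 257| = 6, so f = 257 ± 6.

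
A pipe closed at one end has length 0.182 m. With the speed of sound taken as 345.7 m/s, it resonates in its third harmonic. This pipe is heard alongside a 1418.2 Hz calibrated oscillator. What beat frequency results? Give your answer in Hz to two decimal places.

6.39 Hz

Closed pipe (odd harmonics): f_n = n·v/(4L) = 3·345.7/(4·0.182) = 1424.5879 Hz.
f_beat = |1424.5879 − 1418.2| = 6.39 Hz.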